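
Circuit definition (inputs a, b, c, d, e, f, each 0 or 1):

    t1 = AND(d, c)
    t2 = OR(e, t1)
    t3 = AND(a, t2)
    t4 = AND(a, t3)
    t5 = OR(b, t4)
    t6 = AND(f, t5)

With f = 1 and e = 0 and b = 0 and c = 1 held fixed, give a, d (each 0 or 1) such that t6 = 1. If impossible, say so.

t6 = AND(f, t5) must be 1, so both f = 1 and t5 = 1.
Check with f = 1 and e = 0 and b = 0 and c = 1 and a=1, d=1:
t1 = AND(d, c) = AND(1, 1) = 1
t2 = OR(e, t1) = OR(0, 1) = 1
t3 = AND(a, t2) = AND(1, 1) = 1
t4 = AND(a, t3) = AND(1, 1) = 1
t5 = OR(b, t4) = OR(0, 1) = 1
t6 = AND(f, t5) = AND(1, 1) = 1
So t6 = 1.

a=1, d=1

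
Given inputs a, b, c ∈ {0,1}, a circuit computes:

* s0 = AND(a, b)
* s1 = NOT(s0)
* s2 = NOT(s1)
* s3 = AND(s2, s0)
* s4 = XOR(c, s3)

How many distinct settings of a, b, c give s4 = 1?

4

s4 = XOR(c, s3) must be 1, so c and s3 differ.
Satisfying assignments:
  a=0, b=0, c=1
  a=0, b=1, c=1
  a=1, b=0, c=1
  a=1, b=1, c=0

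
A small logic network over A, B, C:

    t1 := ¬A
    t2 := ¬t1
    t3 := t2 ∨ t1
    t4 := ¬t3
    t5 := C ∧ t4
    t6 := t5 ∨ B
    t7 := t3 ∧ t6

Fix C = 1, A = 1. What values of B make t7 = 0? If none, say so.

t7 = t3 ∧ t6 must be 0, so at least one of t3, t6 is 0.
Check with C = 1, A = 1 and B=0:
t1 = ¬A = ¬1 = 0
t2 = ¬t1 = ¬0 = 1
t3 = t2 ∨ t1 = 1 ∨ 0 = 1
t4 = ¬t3 = ¬1 = 0
t5 = C ∧ t4 = 1 ∧ 0 = 0
t6 = t5 ∨ B = 0 ∨ 0 = 0
t7 = t3 ∧ t6 = 1 ∧ 0 = 0
So t7 = 0.

B=0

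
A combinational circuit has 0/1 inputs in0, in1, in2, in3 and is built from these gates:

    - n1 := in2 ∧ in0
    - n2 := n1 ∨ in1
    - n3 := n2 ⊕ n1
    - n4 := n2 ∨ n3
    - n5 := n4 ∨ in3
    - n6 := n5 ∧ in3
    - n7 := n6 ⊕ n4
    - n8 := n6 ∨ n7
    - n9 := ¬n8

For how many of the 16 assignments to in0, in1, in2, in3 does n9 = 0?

n9 = ¬n8 must be 0, so n8 = 1.
n8 = n6 ∨ n7 must be 1, so at least one of n6, n7 is 1.
Enumerating the 16 input combinations, 13 give n9 = 0 and 3 give n9 = 1.

13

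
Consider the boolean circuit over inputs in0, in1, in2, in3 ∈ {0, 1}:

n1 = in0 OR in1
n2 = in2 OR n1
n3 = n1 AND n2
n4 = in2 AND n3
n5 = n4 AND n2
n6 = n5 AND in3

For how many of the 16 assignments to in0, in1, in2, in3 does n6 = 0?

n6 = n5 AND in3 must be 0, so at least one of n5, in3 is 0.
Enumerating the 16 input combinations, 13 give n6 = 0 and 3 give n6 = 1.

13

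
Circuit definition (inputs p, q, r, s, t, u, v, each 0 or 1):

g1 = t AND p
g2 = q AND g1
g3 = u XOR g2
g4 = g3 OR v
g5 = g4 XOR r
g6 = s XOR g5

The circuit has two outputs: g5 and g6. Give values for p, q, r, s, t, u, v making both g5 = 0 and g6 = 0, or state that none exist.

Check with p=0, q=1, r=1, s=0, t=1, u=0, v=1:
g1 = t AND p = 1 AND 0 = 0
g2 = q AND g1 = 1 AND 0 = 0
g3 = u XOR g2 = 0 XOR 0 = 0
g4 = g3 OR v = 0 OR 1 = 1
g5 = g4 XOR r = 1 XOR 1 = 0
g6 = s XOR g5 = 0 XOR 0 = 0
So g5 = 0 and g6 = 0.

p=0, q=1, r=1, s=0, t=1, u=0, v=1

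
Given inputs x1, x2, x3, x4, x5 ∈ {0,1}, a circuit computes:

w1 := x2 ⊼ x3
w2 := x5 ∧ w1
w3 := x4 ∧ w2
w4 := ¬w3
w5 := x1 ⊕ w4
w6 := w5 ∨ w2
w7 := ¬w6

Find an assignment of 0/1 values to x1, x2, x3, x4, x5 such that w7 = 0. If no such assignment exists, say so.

Check with x1=1, x2=0, x3=1, x4=1, x5=1:
w1 = x2 ⊼ x3 = 0 ⊼ 1 = 1
w2 = x5 ∧ w1 = 1 ∧ 1 = 1
w3 = x4 ∧ w2 = 1 ∧ 1 = 1
w4 = ¬w3 = ¬1 = 0
w5 = x1 ⊕ w4 = 1 ⊕ 0 = 1
w6 = w5 ∨ w2 = 1 ∨ 1 = 1
w7 = ¬w6 = ¬1 = 0
So w7 = 0 as required.

x1=1, x2=0, x3=1, x4=1, x5=1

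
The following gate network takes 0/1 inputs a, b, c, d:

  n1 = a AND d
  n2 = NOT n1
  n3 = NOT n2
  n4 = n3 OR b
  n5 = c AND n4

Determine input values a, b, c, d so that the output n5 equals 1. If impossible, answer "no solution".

n5 = c AND n4 must be 1, so both c = 1 and n4 = 1.
n4 = n3 OR b must be 1, so at least one of n3, b is 1.
Check with a=1, b=1, c=1, d=0:
n1 = a AND d = 1 AND 0 = 0
n2 = NOT n1 = NOT 0 = 1
n3 = NOT n2 = NOT 1 = 0
n4 = n3 OR b = 0 OR 1 = 1
n5 = c AND n4 = 1 AND 1 = 1
So n5 = 1 as required.

a=1, b=1, c=1, d=0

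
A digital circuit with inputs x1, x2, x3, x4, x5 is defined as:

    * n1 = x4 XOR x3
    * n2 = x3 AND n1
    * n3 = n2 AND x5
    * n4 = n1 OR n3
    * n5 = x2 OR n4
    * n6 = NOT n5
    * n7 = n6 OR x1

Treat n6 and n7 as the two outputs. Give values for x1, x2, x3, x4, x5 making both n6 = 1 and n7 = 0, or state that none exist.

Across all 32 input combinations, none give both n6 = 1 and n7 = 0.

no solution exists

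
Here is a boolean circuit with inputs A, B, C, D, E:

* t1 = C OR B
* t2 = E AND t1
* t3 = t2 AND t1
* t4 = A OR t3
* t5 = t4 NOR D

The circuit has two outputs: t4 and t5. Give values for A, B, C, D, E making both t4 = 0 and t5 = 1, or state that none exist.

A=0, B=1, C=0, D=0, E=0

Check with A=0, B=1, C=0, D=0, E=0:
t1 = C OR B = 0 OR 1 = 1
t2 = E AND t1 = 0 AND 1 = 0
t3 = t2 AND t1 = 0 AND 1 = 0
t4 = A OR t3 = 0 OR 0 = 0
t5 = t4 NOR D = 0 NOR 0 = 1
So t4 = 0 and t5 = 1.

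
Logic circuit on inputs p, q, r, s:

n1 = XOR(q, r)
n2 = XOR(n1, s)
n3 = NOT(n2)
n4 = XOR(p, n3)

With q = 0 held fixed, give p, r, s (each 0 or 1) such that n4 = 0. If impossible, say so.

n4 = XOR(p, n3) must be 0, so p and n3 are equal.
Check with q = 0 and p=0, r=1, s=0:
n1 = XOR(q, r) = XOR(0, 1) = 1
n2 = XOR(n1, s) = XOR(1, 0) = 1
n3 = NOT(n2) = NOT 1 = 0
n4 = XOR(p, n3) = XOR(0, 0) = 0
So n4 = 0.

p=0, r=1, s=0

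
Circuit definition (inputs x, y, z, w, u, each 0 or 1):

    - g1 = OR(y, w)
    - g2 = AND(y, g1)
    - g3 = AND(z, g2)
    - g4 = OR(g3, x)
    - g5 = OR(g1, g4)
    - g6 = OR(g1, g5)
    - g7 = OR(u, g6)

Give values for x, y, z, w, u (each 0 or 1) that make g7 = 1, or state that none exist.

x=0, y=1, z=1, w=1, u=0

Check with x=0, y=1, z=1, w=1, u=0:
g1 = OR(y, w) = OR(1, 1) = 1
g2 = AND(y, g1) = AND(1, 1) = 1
g3 = AND(z, g2) = AND(1, 1) = 1
g4 = OR(g3, x) = OR(1, 0) = 1
g5 = OR(g1, g4) = OR(1, 1) = 1
g6 = OR(g1, g5) = OR(1, 1) = 1
g7 = OR(u, g6) = OR(0, 1) = 1
So g7 = 1 as required.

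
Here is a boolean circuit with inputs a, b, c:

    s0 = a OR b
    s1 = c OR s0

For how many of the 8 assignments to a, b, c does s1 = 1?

s1 = c OR s0 must be 1, so at least one of c, s0 is 1.
Enumerating the 8 input combinations, 7 give s1 = 1 and 1 give s1 = 0.

7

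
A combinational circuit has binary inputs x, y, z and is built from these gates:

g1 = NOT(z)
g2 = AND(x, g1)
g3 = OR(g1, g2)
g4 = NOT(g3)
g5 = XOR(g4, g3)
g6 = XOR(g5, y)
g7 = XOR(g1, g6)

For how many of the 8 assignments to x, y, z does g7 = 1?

g7 = XOR(g1, g6) must be 1, so g1 and g6 differ.
Enumerating the 8 input combinations, 4 give g7 = 1 and 4 give g7 = 0.

4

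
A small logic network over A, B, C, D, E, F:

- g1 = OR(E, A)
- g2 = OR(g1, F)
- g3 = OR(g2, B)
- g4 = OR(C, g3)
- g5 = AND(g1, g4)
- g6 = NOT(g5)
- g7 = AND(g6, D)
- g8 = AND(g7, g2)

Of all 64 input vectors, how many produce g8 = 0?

60

g8 = AND(g7, g2) must be 0, so at least one of g7, g2 is 0.
Enumerating the 64 input combinations, 60 give g8 = 0 and 4 give g8 = 1.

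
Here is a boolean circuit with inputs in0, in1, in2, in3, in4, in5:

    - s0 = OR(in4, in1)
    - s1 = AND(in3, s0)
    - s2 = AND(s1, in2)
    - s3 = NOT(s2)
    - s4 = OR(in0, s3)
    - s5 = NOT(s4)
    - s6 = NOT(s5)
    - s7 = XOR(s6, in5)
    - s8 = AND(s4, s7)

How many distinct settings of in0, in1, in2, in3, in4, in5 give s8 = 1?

29

s8 = AND(s4, s7) must be 1, so both s4 = 1 and s7 = 1.
Enumerating the 64 input combinations, 29 give s8 = 1 and 35 give s8 = 0.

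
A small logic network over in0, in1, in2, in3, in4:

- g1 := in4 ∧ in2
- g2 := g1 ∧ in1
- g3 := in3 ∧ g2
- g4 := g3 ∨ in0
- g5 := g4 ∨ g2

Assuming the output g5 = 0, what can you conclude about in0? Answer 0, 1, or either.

0

g5 = g4 ∨ g2 must be 0, so both g4 = 0 and g2 = 0.
Every assignment with g5 = 0 has in0 = 0; there are 14 such assignment(s).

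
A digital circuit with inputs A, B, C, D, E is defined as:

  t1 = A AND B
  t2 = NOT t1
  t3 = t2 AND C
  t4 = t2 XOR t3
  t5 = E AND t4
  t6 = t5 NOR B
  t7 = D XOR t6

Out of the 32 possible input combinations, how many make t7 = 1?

16

t7 = D XOR t6 must be 1, so D and t6 differ.
Enumerating the 32 input combinations, 16 give t7 = 1 and 16 give t7 = 0.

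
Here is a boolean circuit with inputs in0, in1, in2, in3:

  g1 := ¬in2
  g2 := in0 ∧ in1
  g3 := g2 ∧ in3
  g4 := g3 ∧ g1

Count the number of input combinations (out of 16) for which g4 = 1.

1

g4 = g3 ∧ g1 must be 1, so both g3 = 1 and g1 = 1.
g3 = g2 ∧ in3 must be 1, so both g2 = 1 and in3 = 1.
Satisfying assignments:
  in0=1, in1=1, in2=0, in3=1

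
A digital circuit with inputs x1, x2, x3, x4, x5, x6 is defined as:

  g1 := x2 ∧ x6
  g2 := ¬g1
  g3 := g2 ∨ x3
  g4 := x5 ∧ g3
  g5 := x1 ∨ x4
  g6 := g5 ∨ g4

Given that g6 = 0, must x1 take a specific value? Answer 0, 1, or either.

0

g6 = g5 ∨ g4 must be 0, so both g5 = 0 and g4 = 0.
g5 = x1 ∨ x4 must be 0, so both x1 = 0 and x4 = 0.
Every assignment with g6 = 0 has x1 = 0; there are 9 such assignment(s).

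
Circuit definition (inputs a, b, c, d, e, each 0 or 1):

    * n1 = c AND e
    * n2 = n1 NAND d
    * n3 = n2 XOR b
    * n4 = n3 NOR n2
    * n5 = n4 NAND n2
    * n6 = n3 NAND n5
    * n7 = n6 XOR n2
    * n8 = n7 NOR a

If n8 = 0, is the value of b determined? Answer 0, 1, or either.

Both values of b occur among assignments with n8 = 0:
  b=0: a=0, b=0, c=0, d=0, e=0
  b=1: a=1, b=1, c=0, d=0, e=0

either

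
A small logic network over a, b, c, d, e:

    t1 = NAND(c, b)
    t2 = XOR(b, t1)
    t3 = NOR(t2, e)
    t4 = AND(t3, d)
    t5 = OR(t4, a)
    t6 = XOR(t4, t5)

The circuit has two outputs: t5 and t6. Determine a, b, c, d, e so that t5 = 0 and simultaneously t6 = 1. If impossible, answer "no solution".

no solution exists

Across all 32 input combinations, none give both t5 = 0 and t6 = 1.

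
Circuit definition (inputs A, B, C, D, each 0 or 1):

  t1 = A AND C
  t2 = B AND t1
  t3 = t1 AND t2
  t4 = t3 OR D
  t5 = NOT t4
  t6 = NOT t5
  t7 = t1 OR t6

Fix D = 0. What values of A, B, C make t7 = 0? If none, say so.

t7 = t1 OR t6 must be 0, so both t1 = 0 and t6 = 0.
t1 = A AND C must be 0, so at least one of A, C is 0.
Check with D = 0 and A=1, B=1, C=0:
t1 = A AND C = 1 AND 0 = 0
t2 = B AND t1 = 1 AND 0 = 0
t3 = t1 AND t2 = 0 AND 0 = 0
t4 = t3 OR D = 0 OR 0 = 0
t5 = NOT t4 = NOT 0 = 1
t6 = NOT t5 = NOT 1 = 0
t7 = t1 OR t6 = 0 OR 0 = 0
So t7 = 0.

A=1 B=1 C=0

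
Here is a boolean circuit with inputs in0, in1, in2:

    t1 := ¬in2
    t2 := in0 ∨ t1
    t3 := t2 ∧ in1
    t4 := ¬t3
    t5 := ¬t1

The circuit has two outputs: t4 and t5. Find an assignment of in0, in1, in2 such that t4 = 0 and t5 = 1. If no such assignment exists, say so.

Check with in0=1, in1=1, in2=1:
t1 = ¬in2 = ¬1 = 0
t2 = in0 ∨ t1 = 1 ∨ 0 = 1
t3 = t2 ∧ in1 = 1 ∧ 1 = 1
t4 = ¬t3 = ¬1 = 0
t5 = ¬t1 = ¬0 = 1
So t4 = 0 and t5 = 1.

in0=1, in1=1, in2=1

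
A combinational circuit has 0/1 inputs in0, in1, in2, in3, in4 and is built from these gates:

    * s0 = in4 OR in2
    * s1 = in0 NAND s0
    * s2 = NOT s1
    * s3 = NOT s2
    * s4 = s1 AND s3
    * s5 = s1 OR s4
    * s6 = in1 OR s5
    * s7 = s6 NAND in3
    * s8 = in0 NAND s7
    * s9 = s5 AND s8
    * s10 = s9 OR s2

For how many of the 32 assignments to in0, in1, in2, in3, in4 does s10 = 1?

30

s10 = s9 OR s2 must be 1, so at least one of s9, s2 is 1.
Enumerating the 32 input combinations, 30 give s10 = 1 and 2 give s10 = 0.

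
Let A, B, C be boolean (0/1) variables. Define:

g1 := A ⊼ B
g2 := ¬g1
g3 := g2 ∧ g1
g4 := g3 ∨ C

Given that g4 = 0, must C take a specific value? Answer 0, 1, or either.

0

g4 = g3 ∨ C must be 0, so both g3 = 0 and C = 0.
g3 = g2 ∧ g1 must be 0, so at least one of g2, g1 is 0.
Every assignment with g4 = 0 has C = 0; there are 4 such assignment(s).
  A=0, B=0, C=0
  A=0, B=1, C=0
  A=1, B=0, C=0
  A=1, B=1, C=0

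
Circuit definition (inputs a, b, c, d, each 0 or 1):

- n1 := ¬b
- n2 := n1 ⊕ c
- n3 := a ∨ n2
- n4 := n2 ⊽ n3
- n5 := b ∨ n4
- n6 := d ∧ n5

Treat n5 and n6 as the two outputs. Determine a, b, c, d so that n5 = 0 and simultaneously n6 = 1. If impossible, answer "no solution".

Across all 16 input combinations, none give both n5 = 0 and n6 = 1.

no solution exists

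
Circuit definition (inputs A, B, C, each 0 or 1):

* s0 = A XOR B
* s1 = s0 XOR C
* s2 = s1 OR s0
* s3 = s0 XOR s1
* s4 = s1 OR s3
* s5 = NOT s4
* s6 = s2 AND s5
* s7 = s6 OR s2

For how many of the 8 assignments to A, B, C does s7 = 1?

6

s7 = s6 OR s2 must be 1, so at least one of s6, s2 is 1.
Satisfying assignments:
  A=0, B=0, C=1
  A=0, B=1, C=0
  A=0, B=1, C=1
  A=1, B=0, C=0
  A=1, B=0, C=1
  A=1, B=1, C=1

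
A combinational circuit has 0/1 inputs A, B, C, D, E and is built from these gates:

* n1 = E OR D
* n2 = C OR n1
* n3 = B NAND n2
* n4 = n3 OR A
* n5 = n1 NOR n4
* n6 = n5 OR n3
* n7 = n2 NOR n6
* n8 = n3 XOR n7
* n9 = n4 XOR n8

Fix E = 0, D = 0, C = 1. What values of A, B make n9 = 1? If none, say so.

A=1, B=1

n9 = n4 XOR n8 must be 1, so n4 and n8 differ.
Check with E = 0, D = 0, C = 1 and A=1, B=1:
n1 = E OR D = 0 OR 0 = 0
n2 = C OR n1 = 1 OR 0 = 1
n3 = B NAND n2 = 1 NAND 1 = 0
n4 = n3 OR A = 0 OR 1 = 1
n5 = n1 NOR n4 = 0 NOR 1 = 0
n6 = n5 OR n3 = 0 OR 0 = 0
n7 = n2 NOR n6 = 1 NOR 0 = 0
n8 = n3 XOR n7 = 0 XOR 0 = 0
n9 = n4 XOR n8 = 1 XOR 0 = 1
So n9 = 1.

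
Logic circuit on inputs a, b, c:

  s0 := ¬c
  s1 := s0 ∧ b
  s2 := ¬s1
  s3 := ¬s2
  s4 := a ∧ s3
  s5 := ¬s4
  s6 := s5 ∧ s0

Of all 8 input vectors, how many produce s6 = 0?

s6 = s5 ∧ s0 must be 0, so at least one of s5, s0 is 0.
Satisfying assignments:
  a=0, b=0, c=1
  a=0, b=1, c=1
  a=1, b=0, c=1
  a=1, b=1, c=0
  a=1, b=1, c=1

5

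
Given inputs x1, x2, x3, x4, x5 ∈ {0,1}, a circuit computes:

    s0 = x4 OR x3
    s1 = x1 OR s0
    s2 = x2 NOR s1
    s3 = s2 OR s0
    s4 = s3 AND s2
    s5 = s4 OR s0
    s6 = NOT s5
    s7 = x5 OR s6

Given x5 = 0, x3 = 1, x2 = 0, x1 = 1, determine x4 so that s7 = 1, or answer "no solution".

With x5 = 0, x3 = 1, x2 = 0, x1 = 1 fixed, none of the 2 settings of x4 give s7 = 1.
For example, with x4=1:
s0 = x4 OR x3 = 1 OR 1 = 1
s1 = x1 OR s0 = 1 OR 1 = 1
s2 = x2 NOR s1 = 0 NOR 1 = 0
s3 = s2 OR s0 = 0 OR 1 = 1
s4 = s3 AND s2 = 1 AND 0 = 0
s5 = s4 OR s0 = 0 OR 1 = 1
s6 = NOT s5 = NOT 1 = 0
s7 = x5 OR s6 = 0 OR 0 = 0
giving s7 = 0 ≠ 1.

no solution exists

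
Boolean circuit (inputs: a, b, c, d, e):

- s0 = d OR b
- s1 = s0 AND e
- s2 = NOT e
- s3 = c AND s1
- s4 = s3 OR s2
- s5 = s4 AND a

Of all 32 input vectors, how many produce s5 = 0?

21

s5 = s4 AND a must be 0, so at least one of s4, a is 0.
Enumerating the 32 input combinations, 21 give s5 = 0 and 11 give s5 = 1.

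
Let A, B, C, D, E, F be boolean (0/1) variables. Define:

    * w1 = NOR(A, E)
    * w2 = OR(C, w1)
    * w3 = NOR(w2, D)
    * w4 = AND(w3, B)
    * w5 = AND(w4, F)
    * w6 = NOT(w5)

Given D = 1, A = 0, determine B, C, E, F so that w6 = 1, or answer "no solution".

B=0, C=1, E=1, F=0

w6 = NOT(w5) must be 1, so w5 = 0.
w5 = AND(w4, F) must be 0, so at least one of w4, F is 0.
Check with D = 1, A = 0 and B=0, C=1, E=1, F=0:
w1 = NOR(A, E) = NOR(0, 1) = 0
w2 = OR(C, w1) = OR(1, 0) = 1
w3 = NOR(w2, D) = NOR(1, 1) = 0
w4 = AND(w3, B) = AND(0, 0) = 0
w5 = AND(w4, F) = AND(0, 0) = 0
w6 = NOT(w5) = NOT 0 = 1
So w6 = 1.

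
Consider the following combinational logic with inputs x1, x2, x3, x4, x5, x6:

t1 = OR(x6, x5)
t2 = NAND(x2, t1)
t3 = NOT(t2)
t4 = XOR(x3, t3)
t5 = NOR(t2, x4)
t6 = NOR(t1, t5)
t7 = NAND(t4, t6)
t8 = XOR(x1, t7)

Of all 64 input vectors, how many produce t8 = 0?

t8 = XOR(x1, t7) must be 0, so x1 and t7 are equal.
Enumerating the 64 input combinations, 32 give t8 = 0 and 32 give t8 = 1.

32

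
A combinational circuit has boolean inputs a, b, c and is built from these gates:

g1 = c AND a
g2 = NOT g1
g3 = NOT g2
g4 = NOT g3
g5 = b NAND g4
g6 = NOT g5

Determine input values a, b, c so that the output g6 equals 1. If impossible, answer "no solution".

g6 = NOT g5 must be 1, so g5 = 0.
g5 = b NAND g4 must be 0, so both b = 1 and g4 = 1.
g4 = NOT g3 must be 1, so g3 = 0.
Check with a=0, b=1, c=0:
g1 = c AND a = 0 AND 0 = 0
g2 = NOT g1 = NOT 0 = 1
g3 = NOT g2 = NOT 1 = 0
g4 = NOT g3 = NOT 0 = 1
g5 = b NAND g4 = 1 NAND 1 = 0
g6 = NOT g5 = NOT 0 = 1
So g6 = 1 as required.

a=0, b=1, c=0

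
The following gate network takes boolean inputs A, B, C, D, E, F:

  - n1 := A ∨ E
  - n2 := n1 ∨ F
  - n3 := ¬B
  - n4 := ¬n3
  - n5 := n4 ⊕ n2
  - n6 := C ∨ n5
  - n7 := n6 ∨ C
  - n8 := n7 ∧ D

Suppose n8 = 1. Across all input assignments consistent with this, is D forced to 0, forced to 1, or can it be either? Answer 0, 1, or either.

1

n8 = n7 ∧ D must be 1, so both n7 = 1 and D = 1.
Every assignment with n8 = 1 has D = 1; there are 24 such assignment(s).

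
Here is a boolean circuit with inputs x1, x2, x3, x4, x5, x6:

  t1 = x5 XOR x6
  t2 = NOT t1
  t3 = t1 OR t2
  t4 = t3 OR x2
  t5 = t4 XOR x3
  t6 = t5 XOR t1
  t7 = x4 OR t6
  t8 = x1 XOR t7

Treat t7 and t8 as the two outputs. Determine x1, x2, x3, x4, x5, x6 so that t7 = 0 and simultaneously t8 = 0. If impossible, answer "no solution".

x1=0, x2=1, x3=0, x4=0, x5=0, x6=1

Check with x1=0, x2=1, x3=0, x4=0, x5=0, x6=1:
t1 = x5 XOR x6 = 0 XOR 1 = 1
t2 = NOT t1 = NOT 1 = 0
t3 = t1 OR t2 = 1 OR 0 = 1
t4 = t3 OR x2 = 1 OR 1 = 1
t5 = t4 XOR x3 = 1 XOR 0 = 1
t6 = t5 XOR t1 = 1 XOR 1 = 0
t7 = x4 OR t6 = 0 OR 0 = 0
t8 = x1 XOR t7 = 0 XOR 0 = 0
So t7 = 0 and t8 = 0.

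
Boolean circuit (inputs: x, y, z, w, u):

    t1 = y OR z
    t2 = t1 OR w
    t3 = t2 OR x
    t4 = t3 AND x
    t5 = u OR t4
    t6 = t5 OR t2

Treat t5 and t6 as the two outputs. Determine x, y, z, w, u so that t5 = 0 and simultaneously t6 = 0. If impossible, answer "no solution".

x=0 y=0 z=0 w=0 u=0

Check with x=0 y=0 z=0 w=0 u=0:
t1 = y OR z = 0 OR 0 = 0
t2 = t1 OR w = 0 OR 0 = 0
t3 = t2 OR x = 0 OR 0 = 0
t4 = t3 AND x = 0 AND 0 = 0
t5 = u OR t4 = 0 OR 0 = 0
t6 = t5 OR t2 = 0 OR 0 = 0
So t5 = 0 and t6 = 0.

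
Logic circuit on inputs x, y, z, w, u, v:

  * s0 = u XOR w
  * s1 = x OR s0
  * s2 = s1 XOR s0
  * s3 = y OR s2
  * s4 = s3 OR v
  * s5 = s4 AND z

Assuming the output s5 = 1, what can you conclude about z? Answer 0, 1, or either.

s5 = s4 AND z must be 1, so both s4 = 1 and z = 1.
s4 = s3 OR v must be 1, so at least one of s3, v is 1.
Every assignment with s5 = 1 has z = 1; there are 26 such assignment(s).

1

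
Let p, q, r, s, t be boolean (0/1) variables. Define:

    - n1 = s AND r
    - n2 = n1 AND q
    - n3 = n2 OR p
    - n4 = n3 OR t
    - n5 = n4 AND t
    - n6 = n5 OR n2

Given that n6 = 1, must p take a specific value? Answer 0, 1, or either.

Both values of p occur among assignments with n6 = 1:
  p=0: p=0, q=0, r=0, s=0, t=1
  p=1: p=1, q=0, r=0, s=0, t=1

either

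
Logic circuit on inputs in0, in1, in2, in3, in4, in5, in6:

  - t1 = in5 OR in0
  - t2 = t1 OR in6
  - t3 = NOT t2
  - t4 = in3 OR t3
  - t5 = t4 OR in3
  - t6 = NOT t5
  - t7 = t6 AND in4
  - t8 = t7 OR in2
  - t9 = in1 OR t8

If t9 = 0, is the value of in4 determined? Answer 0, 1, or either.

either

Both values of in4 occur among assignments with t9 = 0:
  in4=0: in0=0, in1=0, in2=0, in3=0, in4=0, in5=0, in6=0
  in4=1: in0=0, in1=0, in2=0, in3=0, in4=1, in5=0, in6=0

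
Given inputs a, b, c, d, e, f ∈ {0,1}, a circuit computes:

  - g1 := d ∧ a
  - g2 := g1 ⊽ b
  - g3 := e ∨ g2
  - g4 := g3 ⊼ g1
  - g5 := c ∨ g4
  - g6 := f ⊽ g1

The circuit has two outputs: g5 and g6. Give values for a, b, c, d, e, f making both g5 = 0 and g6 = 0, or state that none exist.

a=1 b=0 c=0 d=1 e=1 f=0

Check with a=1 b=0 c=0 d=1 e=1 f=0:
g1 = d ∧ a = 1 ∧ 1 = 1
g2 = g1 ⊽ b = 1 ⊽ 0 = 0
g3 = e ∨ g2 = 1 ∨ 0 = 1
g4 = g3 ⊼ g1 = 1 ⊼ 1 = 0
g5 = c ∨ g4 = 0 ∨ 0 = 0
g6 = f ⊽ g1 = 0 ⊽ 1 = 0
So g5 = 0 and g6 = 0.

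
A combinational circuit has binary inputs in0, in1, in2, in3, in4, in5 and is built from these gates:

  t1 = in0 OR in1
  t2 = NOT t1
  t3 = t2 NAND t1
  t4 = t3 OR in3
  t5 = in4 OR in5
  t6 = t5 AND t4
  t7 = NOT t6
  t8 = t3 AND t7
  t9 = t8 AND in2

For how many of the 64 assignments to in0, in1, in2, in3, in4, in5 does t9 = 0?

56

t9 = t8 AND in2 must be 0, so at least one of t8, in2 is 0.
Enumerating the 64 input combinations, 56 give t9 = 0 and 8 give t9 = 1.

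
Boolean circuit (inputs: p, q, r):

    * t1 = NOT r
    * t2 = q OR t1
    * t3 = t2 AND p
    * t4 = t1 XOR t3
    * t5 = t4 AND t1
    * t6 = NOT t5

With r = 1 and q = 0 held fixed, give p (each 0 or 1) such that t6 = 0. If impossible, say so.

With r = 1 and q = 0 fixed, none of the 2 settings of p give t6 = 0.
For example, with p=0:
t1 = NOT r = NOT 1 = 0
t2 = q OR t1 = 0 OR 0 = 0
t3 = t2 AND p = 0 AND 0 = 0
t4 = t1 XOR t3 = 0 XOR 0 = 0
t5 = t4 AND t1 = 0 AND 0 = 0
t6 = NOT t5 = NOT 0 = 1
giving t6 = 1 ≠ 0.

no solution exists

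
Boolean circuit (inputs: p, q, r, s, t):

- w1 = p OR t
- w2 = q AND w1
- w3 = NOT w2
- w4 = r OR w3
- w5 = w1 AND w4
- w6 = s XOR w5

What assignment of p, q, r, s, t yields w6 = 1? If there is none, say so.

p=1, q=1, r=0, s=1, t=1

w6 = s XOR w5 must be 1, so s and w5 differ.
Check with p=1, q=1, r=0, s=1, t=1:
w1 = p OR t = 1 OR 1 = 1
w2 = q AND w1 = 1 AND 1 = 1
w3 = NOT w2 = NOT 1 = 0
w4 = r OR w3 = 0 OR 0 = 0
w5 = w1 AND w4 = 1 AND 0 = 0
w6 = s XOR w5 = 1 XOR 0 = 1
So w6 = 1 as required.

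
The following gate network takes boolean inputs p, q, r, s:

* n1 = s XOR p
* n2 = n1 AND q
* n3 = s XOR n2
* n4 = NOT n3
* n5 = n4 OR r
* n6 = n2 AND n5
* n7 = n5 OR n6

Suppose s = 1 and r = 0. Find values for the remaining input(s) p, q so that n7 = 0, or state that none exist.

n7 = n5 OR n6 must be 0, so both n5 = 0 and n6 = 0.
Check with s = 1 and r = 0 and p=0, q=0:
n1 = s XOR p = 1 XOR 0 = 1
n2 = n1 AND q = 1 AND 0 = 0
n3 = s XOR n2 = 1 XOR 0 = 1
n4 = NOT n3 = NOT 1 = 0
n5 = n4 OR r = 0 OR 0 = 0
n6 = n2 AND n5 = 0 AND 0 = 0
n7 = n5 OR n6 = 0 OR 0 = 0
So n7 = 0.

p=0, q=0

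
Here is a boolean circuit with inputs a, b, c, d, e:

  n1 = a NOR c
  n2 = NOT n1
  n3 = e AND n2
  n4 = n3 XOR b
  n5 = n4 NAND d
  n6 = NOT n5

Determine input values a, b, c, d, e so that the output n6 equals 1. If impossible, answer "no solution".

Check with a=0, b=0, c=1, d=1, e=1:
n1 = a NOR c = 0 NOR 1 = 0
n2 = NOT n1 = NOT 0 = 1
n3 = e AND n2 = 1 AND 1 = 1
n4 = n3 XOR b = 1 XOR 0 = 1
n5 = n4 NAND d = 1 NAND 1 = 0
n6 = NOT n5 = NOT 0 = 1
So n6 = 1 as required.

a=0, b=0, c=1, d=1, e=1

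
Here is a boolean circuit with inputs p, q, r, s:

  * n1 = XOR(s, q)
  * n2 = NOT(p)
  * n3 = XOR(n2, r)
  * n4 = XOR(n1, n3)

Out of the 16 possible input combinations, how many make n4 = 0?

8

n4 = XOR(n1, n3) must be 0, so n1 and n3 are equal.
Enumerating the 16 input combinations, 8 give n4 = 0 and 8 give n4 = 1.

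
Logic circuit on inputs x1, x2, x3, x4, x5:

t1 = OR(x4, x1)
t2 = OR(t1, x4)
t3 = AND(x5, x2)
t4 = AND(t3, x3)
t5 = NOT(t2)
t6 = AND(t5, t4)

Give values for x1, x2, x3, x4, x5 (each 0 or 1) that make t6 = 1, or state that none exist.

x1=0, x2=1, x3=1, x4=0, x5=1

t6 = AND(t5, t4) must be 1, so both t5 = 1 and t4 = 1.
t5 = NOT(t2) must be 1, so t2 = 0.
t4 = AND(t3, x3) must be 1, so both t3 = 1 and x3 = 1.
Check with x1=0, x2=1, x3=1, x4=0, x5=1:
t1 = OR(x4, x1) = OR(0, 0) = 0
t2 = OR(t1, x4) = OR(0, 0) = 0
t3 = AND(x5, x2) = AND(1, 1) = 1
t4 = AND(t3, x3) = AND(1, 1) = 1
t5 = NOT(t2) = NOT 0 = 1
t6 = AND(t5, t4) = AND(1, 1) = 1
So t6 = 1 as required.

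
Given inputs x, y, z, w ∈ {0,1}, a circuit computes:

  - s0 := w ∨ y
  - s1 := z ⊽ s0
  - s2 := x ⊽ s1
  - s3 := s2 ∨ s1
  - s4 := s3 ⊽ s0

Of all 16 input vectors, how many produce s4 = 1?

s4 = s3 ⊽ s0 must be 1, so both s3 = 0 and s0 = 0.
s3 = s2 ∨ s1 must be 0, so both s2 = 0 and s1 = 0.
s0 = w ∨ y must be 0, so both w = 0 and y = 0.
Satisfying assignments:
  x=1, y=0, z=1, w=0

1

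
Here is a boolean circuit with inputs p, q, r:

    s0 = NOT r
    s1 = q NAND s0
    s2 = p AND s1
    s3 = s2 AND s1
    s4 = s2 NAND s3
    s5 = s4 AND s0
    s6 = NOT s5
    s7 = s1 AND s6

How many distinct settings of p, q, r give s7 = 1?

5

s7 = s1 AND s6 must be 1, so both s1 = 1 and s6 = 1.
s1 = q NAND s0 must be 1, so at least one of q, s0 is 0.
s6 = NOT s5 must be 1, so s5 = 0.
Satisfying assignments:
  p=0, q=0, r=1
  p=0, q=1, r=1
  p=1, q=0, r=0
  p=1, q=0, r=1
  p=1, q=1, r=1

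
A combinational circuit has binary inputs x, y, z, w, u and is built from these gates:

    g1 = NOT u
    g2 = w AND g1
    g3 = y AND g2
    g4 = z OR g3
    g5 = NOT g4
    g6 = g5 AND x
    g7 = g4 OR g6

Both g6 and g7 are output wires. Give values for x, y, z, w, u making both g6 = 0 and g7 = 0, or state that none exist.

Check with x=0 y=1 z=0 w=0 u=1:
g1 = NOT u = NOT 1 = 0
g2 = w AND g1 = 0 AND 0 = 0
g3 = y AND g2 = 1 AND 0 = 0
g4 = z OR g3 = 0 OR 0 = 0
g5 = NOT g4 = NOT 0 = 1
g6 = g5 AND x = 1 AND 0 = 0
g7 = g4 OR g6 = 0 OR 0 = 0
So g6 = 0 and g7 = 0.

x=0 y=1 z=0 w=0 u=1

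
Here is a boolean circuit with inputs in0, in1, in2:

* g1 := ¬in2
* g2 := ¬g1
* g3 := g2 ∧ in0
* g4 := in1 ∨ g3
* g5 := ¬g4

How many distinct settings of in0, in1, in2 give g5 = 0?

5

g5 = ¬g4 must be 0, so g4 = 1.
g4 = in1 ∨ g3 must be 1, so at least one of in1, g3 is 1.
Satisfying assignments:
  in0=0, in1=1, in2=0
  in0=0, in1=1, in2=1
  in0=1, in1=0, in2=1
  in0=1, in1=1, in2=0
  in0=1, in1=1, in2=1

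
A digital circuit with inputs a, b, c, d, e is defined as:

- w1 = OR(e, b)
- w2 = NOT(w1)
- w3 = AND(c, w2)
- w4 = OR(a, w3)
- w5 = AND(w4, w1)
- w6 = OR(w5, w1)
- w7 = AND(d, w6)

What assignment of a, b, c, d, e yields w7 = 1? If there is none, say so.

Check with a=0, b=1, c=1, d=1, e=1:
w1 = OR(e, b) = OR(1, 1) = 1
w2 = NOT(w1) = NOT 1 = 0
w3 = AND(c, w2) = AND(1, 0) = 0
w4 = OR(a, w3) = OR(0, 0) = 0
w5 = AND(w4, w1) = AND(0, 1) = 0
w6 = OR(w5, w1) = OR(0, 1) = 1
w7 = AND(d, w6) = AND(1, 1) = 1
So w7 = 1 as required.

a=0, b=1, c=1, d=1, e=1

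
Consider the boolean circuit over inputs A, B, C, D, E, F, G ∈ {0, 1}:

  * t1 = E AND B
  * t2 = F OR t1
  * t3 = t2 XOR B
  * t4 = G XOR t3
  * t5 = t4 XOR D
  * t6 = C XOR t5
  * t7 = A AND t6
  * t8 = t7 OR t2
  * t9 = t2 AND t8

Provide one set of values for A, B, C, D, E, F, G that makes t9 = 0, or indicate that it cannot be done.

A=0 B=1 C=0 D=0 E=0 F=0 G=0

Check with A=0 B=1 C=0 D=0 E=0 F=0 G=0:
t1 = E AND B = 0 AND 1 = 0
t2 = F OR t1 = 0 OR 0 = 0
t3 = t2 XOR B = 0 XOR 1 = 1
t4 = G XOR t3 = 0 XOR 1 = 1
t5 = t4 XOR D = 1 XOR 0 = 1
t6 = C XOR t5 = 0 XOR 1 = 1
t7 = A AND t6 = 0 AND 1 = 0
t8 = t7 OR t2 = 0 OR 0 = 0
t9 = t2 AND t8 = 0 AND 0 = 0
So t9 = 0 as required.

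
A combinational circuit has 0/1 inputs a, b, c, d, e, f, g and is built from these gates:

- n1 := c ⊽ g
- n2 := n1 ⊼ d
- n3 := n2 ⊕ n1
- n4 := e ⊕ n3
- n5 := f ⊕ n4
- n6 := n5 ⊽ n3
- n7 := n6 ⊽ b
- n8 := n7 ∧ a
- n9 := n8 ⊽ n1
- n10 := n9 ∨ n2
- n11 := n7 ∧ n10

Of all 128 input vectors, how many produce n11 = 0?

n11 = n7 ∧ n10 must be 0, so at least one of n7, n10 is 0.
Enumerating the 128 input combinations, 76 give n11 = 0 and 52 give n11 = 1.

76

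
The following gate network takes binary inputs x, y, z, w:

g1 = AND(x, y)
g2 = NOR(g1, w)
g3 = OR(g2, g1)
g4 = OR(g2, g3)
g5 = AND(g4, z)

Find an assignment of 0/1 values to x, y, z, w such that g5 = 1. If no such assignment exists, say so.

g5 = AND(g4, z) must be 1, so both g4 = 1 and z = 1.
g4 = OR(g2, g3) must be 1, so at least one of g2, g3 is 1.
Check with x=1, y=0, z=1, w=0:
g1 = AND(x, y) = AND(1, 0) = 0
g2 = NOR(g1, w) = NOR(0, 0) = 1
g3 = OR(g2, g1) = OR(1, 0) = 1
g4 = OR(g2, g3) = OR(1, 1) = 1
g5 = AND(g4, z) = AND(1, 1) = 1
So g5 = 1 as required.

x=1, y=0, z=1, w=0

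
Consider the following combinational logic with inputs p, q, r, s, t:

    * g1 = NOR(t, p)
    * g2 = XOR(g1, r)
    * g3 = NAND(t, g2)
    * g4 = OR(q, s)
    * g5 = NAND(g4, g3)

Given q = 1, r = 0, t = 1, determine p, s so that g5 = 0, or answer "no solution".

g5 = NAND(g4, g3) must be 0, so both g4 = 1 and g3 = 1.
Check with q = 1, r = 0, t = 1 and p=0, s=1:
g1 = NOR(t, p) = NOR(1, 0) = 0
g2 = XOR(g1, r) = XOR(0, 0) = 0
g3 = NAND(t, g2) = NAND(1, 0) = 1
g4 = OR(q, s) = OR(1, 1) = 1
g5 = NAND(g4, g3) = NAND(1, 1) = 0
So g5 = 0.

p=0, s=1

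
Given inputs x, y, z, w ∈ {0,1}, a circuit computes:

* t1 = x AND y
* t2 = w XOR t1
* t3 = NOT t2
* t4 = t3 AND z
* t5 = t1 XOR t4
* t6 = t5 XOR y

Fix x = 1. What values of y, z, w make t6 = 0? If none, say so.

t6 = t5 XOR y must be 0, so t5 and y are equal.
Check with x = 1 and y=0, z=1, w=1:
t1 = x AND y = 1 AND 0 = 0
t2 = w XOR t1 = 1 XOR 0 = 1
t3 = NOT t2 = NOT 1 = 0
t4 = t3 AND z = 0 AND 1 = 0
t5 = t1 XOR t4 = 0 XOR 0 = 0
t6 = t5 XOR y = 0 XOR 0 = 0
So t6 = 0.

y=0, z=1, w=1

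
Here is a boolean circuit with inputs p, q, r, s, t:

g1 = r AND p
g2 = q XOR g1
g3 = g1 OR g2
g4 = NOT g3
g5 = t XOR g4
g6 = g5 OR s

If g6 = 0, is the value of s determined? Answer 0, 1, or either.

0

g6 = g5 OR s must be 0, so both g5 = 0 and s = 0.
g5 = t XOR g4 must be 0, so t and g4 are equal.
Every assignment with g6 = 0 has s = 0; there are 8 such assignment(s).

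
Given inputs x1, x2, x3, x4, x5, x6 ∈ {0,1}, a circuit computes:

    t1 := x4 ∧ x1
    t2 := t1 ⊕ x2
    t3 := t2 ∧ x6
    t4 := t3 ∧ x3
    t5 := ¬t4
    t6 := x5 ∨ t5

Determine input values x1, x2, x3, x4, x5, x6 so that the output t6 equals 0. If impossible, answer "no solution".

x1=0 x2=1 x3=1 x4=0 x5=0 x6=1

Check with x1=0 x2=1 x3=1 x4=0 x5=0 x6=1:
t1 = x4 ∧ x1 = 0 ∧ 0 = 0
t2 = t1 ⊕ x2 = 0 ⊕ 1 = 1
t3 = t2 ∧ x6 = 1 ∧ 1 = 1
t4 = t3 ∧ x3 = 1 ∧ 1 = 1
t5 = ¬t4 = ¬1 = 0
t6 = x5 ∨ t5 = 0 ∨ 0 = 0
So t6 = 0 as required.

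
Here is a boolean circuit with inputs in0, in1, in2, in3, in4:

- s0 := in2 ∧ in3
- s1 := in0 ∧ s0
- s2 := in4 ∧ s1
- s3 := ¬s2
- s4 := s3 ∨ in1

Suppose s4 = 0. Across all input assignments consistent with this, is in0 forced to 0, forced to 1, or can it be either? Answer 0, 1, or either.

s4 = s3 ∨ in1 must be 0, so both s3 = 0 and in1 = 0.
s3 = ¬s2 must be 0, so s2 = 1.
s2 = in4 ∧ s1 must be 1, so both in4 = 1 and s1 = 1.
Every assignment with s4 = 0 has in0 = 1; there are 1 such assignment(s).
  in0=1, in1=0, in2=1, in3=1, in4=1

1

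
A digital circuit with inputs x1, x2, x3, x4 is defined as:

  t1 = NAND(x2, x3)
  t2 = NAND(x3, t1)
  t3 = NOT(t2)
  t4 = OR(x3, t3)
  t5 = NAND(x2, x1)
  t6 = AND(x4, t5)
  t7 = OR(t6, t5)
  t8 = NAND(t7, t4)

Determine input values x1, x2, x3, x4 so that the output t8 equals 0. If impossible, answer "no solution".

x1=0, x2=0, x3=1, x4=0

t8 = NAND(t7, t4) must be 0, so both t7 = 1 and t4 = 1.
Check with x1=0, x2=0, x3=1, x4=0:
t1 = NAND(x2, x3) = NAND(0, 1) = 1
t2 = NAND(x3, t1) = NAND(1, 1) = 0
t3 = NOT(t2) = NOT 0 = 1
t4 = OR(x3, t3) = OR(1, 1) = 1
t5 = NAND(x2, x1) = NAND(0, 0) = 1
t6 = AND(x4, t5) = AND(0, 1) = 0
t7 = OR(t6, t5) = OR(0, 1) = 1
t8 = NAND(t7, t4) = NAND(1, 1) = 0
So t8 = 0 as required.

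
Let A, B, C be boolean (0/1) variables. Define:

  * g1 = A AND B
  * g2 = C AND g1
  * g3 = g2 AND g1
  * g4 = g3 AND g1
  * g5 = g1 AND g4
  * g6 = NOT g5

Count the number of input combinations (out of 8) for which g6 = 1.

7

g6 = NOT g5 must be 1, so g5 = 0.
g5 = g1 AND g4 must be 0, so at least one of g1, g4 is 0.
Enumerating the 8 input combinations, 7 give g6 = 1 and 1 give g6 = 0.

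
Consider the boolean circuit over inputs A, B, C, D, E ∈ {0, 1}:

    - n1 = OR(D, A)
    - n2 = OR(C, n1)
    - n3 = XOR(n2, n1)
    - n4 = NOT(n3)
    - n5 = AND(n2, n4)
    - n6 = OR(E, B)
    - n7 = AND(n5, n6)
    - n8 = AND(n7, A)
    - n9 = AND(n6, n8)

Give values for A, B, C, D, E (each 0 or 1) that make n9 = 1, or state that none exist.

A=1 B=0 C=0 D=0 E=1

n9 = AND(n6, n8) must be 1, so both n6 = 1 and n8 = 1.
n6 = OR(E, B) must be 1, so at least one of E, B is 1.
n8 = AND(n7, A) must be 1, so both n7 = 1 and A = 1.
Check with A=1 B=0 C=0 D=0 E=1:
n1 = OR(D, A) = OR(0, 1) = 1
n2 = OR(C, n1) = OR(0, 1) = 1
n3 = XOR(n2, n1) = XOR(1, 1) = 0
n4 = NOT(n3) = NOT 0 = 1
n5 = AND(n2, n4) = AND(1, 1) = 1
n6 = OR(E, B) = OR(1, 0) = 1
n7 = AND(n5, n6) = AND(1, 1) = 1
n8 = AND(n7, A) = AND(1, 1) = 1
n9 = AND(n6, n8) = AND(1, 1) = 1
So n9 = 1 as required.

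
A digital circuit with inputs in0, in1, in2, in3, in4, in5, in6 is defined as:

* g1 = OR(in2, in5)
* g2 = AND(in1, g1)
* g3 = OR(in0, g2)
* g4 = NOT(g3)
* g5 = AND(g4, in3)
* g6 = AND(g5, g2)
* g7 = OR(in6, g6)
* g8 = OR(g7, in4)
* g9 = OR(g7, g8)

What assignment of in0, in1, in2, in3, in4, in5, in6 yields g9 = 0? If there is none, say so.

g9 = OR(g7, g8) must be 0, so both g7 = 0 and g8 = 0.
Check with in0=0, in1=0, in2=0, in3=1, in4=0, in5=1, in6=0:
g1 = OR(in2, in5) = OR(0, 1) = 1
g2 = AND(in1, g1) = AND(0, 1) = 0
g3 = OR(in0, g2) = OR(0, 0) = 0
g4 = NOT(g3) = NOT 0 = 1
g5 = AND(g4, in3) = AND(1, 1) = 1
g6 = AND(g5, g2) = AND(1, 0) = 0
g7 = OR(in6, g6) = OR(0, 0) = 0
g8 = OR(g7, in4) = OR(0, 0) = 0
g9 = OR(g7, g8) = OR(0, 0) = 0
So g9 = 0 as required.

in0=0, in1=0, in2=0, in3=1, in4=0, in5=1, in6=0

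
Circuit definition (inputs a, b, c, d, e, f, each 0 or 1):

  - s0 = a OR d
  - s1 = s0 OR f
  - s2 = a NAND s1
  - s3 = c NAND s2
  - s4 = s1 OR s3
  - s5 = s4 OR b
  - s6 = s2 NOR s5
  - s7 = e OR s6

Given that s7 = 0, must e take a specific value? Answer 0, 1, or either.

s7 = e OR s6 must be 0, so both e = 0 and s6 = 0.
s6 = s2 NOR s5 must be 0, so at least one of s2, s5 is 1.
Every assignment with s7 = 0 has e = 0; there are 32 such assignment(s).

0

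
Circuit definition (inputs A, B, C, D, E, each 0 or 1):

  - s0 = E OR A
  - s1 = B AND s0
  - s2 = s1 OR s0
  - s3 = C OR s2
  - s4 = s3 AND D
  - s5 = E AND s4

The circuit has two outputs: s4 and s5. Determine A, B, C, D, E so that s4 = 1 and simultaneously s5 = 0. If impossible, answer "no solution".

Check with A=0, B=0, C=1, D=1, E=0:
s0 = E OR A = 0 OR 0 = 0
s1 = B AND s0 = 0 AND 0 = 0
s2 = s1 OR s0 = 0 OR 0 = 0
s3 = C OR s2 = 1 OR 0 = 1
s4 = s3 AND D = 1 AND 1 = 1
s5 = E AND s4 = 0 AND 1 = 0
So s4 = 1 and s5 = 0.

A=0, B=0, C=1, D=1, E=0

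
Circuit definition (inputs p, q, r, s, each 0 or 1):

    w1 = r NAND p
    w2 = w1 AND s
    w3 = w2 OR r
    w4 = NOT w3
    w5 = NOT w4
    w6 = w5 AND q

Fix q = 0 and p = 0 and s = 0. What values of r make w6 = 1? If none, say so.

no solution exists

With q = 0 and p = 0 and s = 0 fixed, none of the 2 settings of r give w6 = 1.
For example, with r=1:
w1 = r NAND p = 1 NAND 0 = 1
w2 = w1 AND s = 1 AND 0 = 0
w3 = w2 OR r = 0 OR 1 = 1
w4 = NOT w3 = NOT 1 = 0
w5 = NOT w4 = NOT 0 = 1
w6 = w5 AND q = 1 AND 0 = 0
giving w6 = 0 ≠ 1.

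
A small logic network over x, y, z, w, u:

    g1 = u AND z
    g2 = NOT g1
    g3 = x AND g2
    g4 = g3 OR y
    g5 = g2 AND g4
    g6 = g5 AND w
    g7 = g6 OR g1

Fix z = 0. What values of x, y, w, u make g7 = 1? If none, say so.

x=0 y=1 w=1 u=1

Check with z = 0 and x=0, y=1, w=1, u=1:
g1 = u AND z = 1 AND 0 = 0
g2 = NOT g1 = NOT 0 = 1
g3 = x AND g2 = 0 AND 1 = 0
g4 = g3 OR y = 0 OR 1 = 1
g5 = g2 AND g4 = 1 AND 1 = 1
g6 = g5 AND w = 1 AND 1 = 1
g7 = g6 OR g1 = 1 OR 0 = 1
So g7 = 1.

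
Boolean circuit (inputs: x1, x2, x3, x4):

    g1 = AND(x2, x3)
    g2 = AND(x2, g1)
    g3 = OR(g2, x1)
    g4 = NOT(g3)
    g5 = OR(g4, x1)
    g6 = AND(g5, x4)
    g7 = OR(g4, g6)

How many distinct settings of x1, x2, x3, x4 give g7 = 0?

6

g7 = OR(g4, g6) must be 0, so both g4 = 0 and g6 = 0.
Enumerating the 16 input combinations, 6 give g7 = 0 and 10 give g7 = 1.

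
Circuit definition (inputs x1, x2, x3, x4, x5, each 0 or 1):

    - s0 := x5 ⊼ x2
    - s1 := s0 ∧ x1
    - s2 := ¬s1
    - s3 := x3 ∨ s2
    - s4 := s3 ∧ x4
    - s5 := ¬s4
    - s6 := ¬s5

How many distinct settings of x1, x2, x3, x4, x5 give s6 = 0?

s6 = ¬s5 must be 0, so s5 = 1.
Enumerating the 32 input combinations, 19 give s6 = 0 and 13 give s6 = 1.

19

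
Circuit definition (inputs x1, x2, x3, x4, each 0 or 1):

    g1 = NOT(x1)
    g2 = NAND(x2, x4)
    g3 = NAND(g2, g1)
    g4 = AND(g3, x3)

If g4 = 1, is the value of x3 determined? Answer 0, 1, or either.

g4 = AND(g3, x3) must be 1, so both g3 = 1 and x3 = 1.
g3 = NAND(g2, g1) must be 1, so at least one of g2, g1 is 0.
Every assignment with g4 = 1 has x3 = 1; there are 5 such assignment(s).

1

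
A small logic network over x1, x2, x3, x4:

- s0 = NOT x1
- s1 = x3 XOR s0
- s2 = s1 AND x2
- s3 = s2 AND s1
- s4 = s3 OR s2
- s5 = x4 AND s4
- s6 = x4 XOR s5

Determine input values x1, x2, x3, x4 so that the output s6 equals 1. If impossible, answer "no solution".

x1=0, x2=0, x3=0, x4=1

s6 = x4 XOR s5 must be 1, so x4 and s5 differ.
Check with x1=0, x2=0, x3=0, x4=1:
s0 = NOT x1 = NOT 0 = 1
s1 = x3 XOR s0 = 0 XOR 1 = 1
s2 = s1 AND x2 = 1 AND 0 = 0
s3 = s2 AND s1 = 0 AND 1 = 0
s4 = s3 OR s2 = 0 OR 0 = 0
s5 = x4 AND s4 = 1 AND 0 = 0
s6 = x4 XOR s5 = 1 XOR 0 = 1
So s6 = 1 as required.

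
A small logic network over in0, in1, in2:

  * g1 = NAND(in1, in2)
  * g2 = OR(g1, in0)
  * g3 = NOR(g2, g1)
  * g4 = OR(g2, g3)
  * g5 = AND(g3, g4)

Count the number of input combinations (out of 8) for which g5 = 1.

g5 = AND(g3, g4) must be 1, so both g3 = 1 and g4 = 1.
g3 = NOR(g2, g1) must be 1, so both g2 = 0 and g1 = 0.
Enumerating the 8 input combinations, 1 give g5 = 1 and 7 give g5 = 0.

1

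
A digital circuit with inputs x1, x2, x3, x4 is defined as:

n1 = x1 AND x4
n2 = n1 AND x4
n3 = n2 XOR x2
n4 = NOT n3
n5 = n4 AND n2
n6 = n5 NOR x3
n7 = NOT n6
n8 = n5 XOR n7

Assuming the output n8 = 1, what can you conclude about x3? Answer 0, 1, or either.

1

n8 = n5 XOR n7 must be 1, so n5 and n7 differ.
Every assignment with n8 = 1 has x3 = 1; there are 7 such assignment(s).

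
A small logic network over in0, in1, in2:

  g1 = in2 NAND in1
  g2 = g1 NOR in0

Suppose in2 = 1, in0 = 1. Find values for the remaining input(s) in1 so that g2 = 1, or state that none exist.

With in2 = 1, in0 = 1 fixed, none of the 2 settings of in1 give g2 = 1.
For example, with in1=0:
g1 = in2 NAND in1 = 1 NAND 0 = 1
g2 = g1 NOR in0 = 1 NOR 1 = 0
giving g2 = 0 ≠ 1.

no solution exists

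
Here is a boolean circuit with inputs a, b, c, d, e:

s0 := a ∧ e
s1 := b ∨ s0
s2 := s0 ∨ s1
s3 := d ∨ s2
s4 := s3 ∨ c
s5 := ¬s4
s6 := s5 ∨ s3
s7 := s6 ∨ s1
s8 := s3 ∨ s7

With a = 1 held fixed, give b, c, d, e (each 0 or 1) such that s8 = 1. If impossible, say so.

b=0, c=1, d=1, e=1

s8 = s3 ∨ s7 must be 1, so at least one of s3, s7 is 1.
Check with a = 1 and b=0, c=1, d=1, e=1:
s0 = a ∧ e = 1 ∧ 1 = 1
s1 = b ∨ s0 = 0 ∨ 1 = 1
s2 = s0 ∨ s1 = 1 ∨ 1 = 1
s3 = d ∨ s2 = 1 ∨ 1 = 1
s4 = s3 ∨ c = 1 ∨ 1 = 1
s5 = ¬s4 = ¬1 = 0
s6 = s5 ∨ s3 = 0 ∨ 1 = 1
s7 = s6 ∨ s1 = 1 ∨ 1 = 1
s8 = s3 ∨ s7 = 1 ∨ 1 = 1
So s8 = 1.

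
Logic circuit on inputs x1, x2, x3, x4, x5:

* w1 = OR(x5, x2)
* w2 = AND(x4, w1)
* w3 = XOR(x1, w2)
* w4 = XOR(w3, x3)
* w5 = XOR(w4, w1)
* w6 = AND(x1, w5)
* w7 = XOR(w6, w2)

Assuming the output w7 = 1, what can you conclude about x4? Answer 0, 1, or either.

either

Both values of x4 occur among assignments with w7 = 1:
  x4=0: x1=1, x2=0, x3=0, x4=0, x5=0
  x4=1: x1=0, x2=0, x3=0, x4=1, x5=1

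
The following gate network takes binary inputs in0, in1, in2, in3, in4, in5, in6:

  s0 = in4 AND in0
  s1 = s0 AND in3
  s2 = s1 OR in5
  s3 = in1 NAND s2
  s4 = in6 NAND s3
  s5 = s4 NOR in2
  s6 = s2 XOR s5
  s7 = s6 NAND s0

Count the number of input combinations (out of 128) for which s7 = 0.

s7 = s6 NAND s0 must be 0, so both s6 = 1 and s0 = 1.
Enumerating the 128 input combinations, 23 give s7 = 0 and 105 give s7 = 1.

23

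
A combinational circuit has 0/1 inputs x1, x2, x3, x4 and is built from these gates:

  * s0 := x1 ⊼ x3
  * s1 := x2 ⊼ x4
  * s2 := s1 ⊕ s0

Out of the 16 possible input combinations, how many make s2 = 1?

s2 = s1 ⊕ s0 must be 1, so s1 and s0 differ.
Satisfying assignments:
  x1=0, x2=1, x3=0, x4=1
  x1=0, x2=1, x3=1, x4=1
  x1=1, x2=0, x3=1, x4=0
  x1=1, x2=0, x3=1, x4=1
  x1=1, x2=1, x3=0, x4=1
  x1=1, x2=1, x3=1, x4=0

6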